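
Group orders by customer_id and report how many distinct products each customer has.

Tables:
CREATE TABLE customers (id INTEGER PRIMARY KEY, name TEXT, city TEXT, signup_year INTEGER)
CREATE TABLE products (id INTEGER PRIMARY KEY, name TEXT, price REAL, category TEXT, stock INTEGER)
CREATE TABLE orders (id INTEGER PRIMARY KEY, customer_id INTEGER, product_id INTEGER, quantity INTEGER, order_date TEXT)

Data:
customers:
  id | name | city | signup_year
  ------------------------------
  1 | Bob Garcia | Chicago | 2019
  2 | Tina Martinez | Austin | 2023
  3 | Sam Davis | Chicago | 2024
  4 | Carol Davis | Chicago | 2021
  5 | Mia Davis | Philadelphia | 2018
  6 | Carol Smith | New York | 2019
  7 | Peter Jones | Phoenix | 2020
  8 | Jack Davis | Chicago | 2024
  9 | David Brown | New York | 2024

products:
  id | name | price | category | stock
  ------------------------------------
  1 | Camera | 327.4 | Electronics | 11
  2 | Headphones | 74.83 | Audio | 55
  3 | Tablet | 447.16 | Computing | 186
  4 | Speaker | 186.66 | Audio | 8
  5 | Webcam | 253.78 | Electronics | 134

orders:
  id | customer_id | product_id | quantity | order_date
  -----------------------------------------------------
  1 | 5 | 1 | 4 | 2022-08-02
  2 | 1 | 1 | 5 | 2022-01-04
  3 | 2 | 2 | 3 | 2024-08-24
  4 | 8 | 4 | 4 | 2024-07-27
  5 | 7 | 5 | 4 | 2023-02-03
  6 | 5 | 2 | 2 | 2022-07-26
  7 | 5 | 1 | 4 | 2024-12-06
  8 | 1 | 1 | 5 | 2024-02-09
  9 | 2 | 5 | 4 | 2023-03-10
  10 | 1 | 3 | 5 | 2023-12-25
SELECT customer_id, COUNT(DISTINCT product_id) AS distinct_product_count FROM orders GROUP BY customer_id

Execution result:
customer_id | distinct_product_count
1 | 2
2 | 2
5 | 2
7 | 1
8 | 1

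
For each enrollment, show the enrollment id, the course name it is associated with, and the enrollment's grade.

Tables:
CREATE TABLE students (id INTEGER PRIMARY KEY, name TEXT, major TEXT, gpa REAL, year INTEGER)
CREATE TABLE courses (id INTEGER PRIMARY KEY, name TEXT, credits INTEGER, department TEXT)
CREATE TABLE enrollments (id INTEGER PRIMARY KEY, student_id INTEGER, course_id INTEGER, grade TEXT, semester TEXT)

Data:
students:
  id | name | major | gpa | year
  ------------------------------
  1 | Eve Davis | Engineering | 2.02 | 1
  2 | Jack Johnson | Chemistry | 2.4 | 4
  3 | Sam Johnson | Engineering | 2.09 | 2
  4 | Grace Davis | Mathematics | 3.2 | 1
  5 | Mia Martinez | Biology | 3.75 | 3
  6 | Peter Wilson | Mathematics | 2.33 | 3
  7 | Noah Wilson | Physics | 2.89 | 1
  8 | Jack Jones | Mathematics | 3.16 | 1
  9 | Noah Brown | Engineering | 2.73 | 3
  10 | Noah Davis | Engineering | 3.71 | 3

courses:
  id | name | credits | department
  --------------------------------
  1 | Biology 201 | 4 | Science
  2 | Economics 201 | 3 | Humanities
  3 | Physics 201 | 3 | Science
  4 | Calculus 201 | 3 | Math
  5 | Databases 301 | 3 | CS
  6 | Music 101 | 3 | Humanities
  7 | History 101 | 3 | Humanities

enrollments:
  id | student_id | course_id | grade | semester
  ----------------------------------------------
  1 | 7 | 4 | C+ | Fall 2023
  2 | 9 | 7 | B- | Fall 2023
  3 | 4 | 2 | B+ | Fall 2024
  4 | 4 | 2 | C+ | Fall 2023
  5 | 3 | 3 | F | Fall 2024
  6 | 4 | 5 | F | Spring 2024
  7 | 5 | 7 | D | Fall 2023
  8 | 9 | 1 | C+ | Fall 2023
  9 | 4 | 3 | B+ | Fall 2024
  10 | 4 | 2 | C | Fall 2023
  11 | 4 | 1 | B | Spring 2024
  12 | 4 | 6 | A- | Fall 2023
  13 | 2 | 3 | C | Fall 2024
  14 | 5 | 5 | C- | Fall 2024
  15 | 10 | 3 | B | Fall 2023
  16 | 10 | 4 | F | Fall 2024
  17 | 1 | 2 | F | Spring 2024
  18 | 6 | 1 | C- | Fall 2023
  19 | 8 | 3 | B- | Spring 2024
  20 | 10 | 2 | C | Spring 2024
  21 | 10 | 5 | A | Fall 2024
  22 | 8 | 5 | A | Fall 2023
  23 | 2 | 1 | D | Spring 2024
SELECT c.id, p.name AS course, c.grade FROM enrollments c JOIN courses p ON c.course_id = p.id

Execution result:
id | course | grade
1 | Calculus 201 | C+
2 | History 101 | B-
3 | Economics 201 | B+
4 | Economics 201 | C+
5 | Physics 201 | F
6 | Databases 301 | F
7 | History 101 | D
8 | Biology 201 | C+
9 | Physics 201 | B+
10 | Economics 201 | C
11 | Biology 201 | B
12 | Music 101 | A-
13 | Physics 201 | C
14 | Databases 301 | C-
15 | Physics 201 | B
16 | Calculus 201 | F
17 | Economics 201 | F
18 | Biology 201 | C-
19 | Physics 201 | B-
20 | Economics 201 | C
21 | Databases 301 | A
22 | Databases 301 | A
23 | Biology 201 | D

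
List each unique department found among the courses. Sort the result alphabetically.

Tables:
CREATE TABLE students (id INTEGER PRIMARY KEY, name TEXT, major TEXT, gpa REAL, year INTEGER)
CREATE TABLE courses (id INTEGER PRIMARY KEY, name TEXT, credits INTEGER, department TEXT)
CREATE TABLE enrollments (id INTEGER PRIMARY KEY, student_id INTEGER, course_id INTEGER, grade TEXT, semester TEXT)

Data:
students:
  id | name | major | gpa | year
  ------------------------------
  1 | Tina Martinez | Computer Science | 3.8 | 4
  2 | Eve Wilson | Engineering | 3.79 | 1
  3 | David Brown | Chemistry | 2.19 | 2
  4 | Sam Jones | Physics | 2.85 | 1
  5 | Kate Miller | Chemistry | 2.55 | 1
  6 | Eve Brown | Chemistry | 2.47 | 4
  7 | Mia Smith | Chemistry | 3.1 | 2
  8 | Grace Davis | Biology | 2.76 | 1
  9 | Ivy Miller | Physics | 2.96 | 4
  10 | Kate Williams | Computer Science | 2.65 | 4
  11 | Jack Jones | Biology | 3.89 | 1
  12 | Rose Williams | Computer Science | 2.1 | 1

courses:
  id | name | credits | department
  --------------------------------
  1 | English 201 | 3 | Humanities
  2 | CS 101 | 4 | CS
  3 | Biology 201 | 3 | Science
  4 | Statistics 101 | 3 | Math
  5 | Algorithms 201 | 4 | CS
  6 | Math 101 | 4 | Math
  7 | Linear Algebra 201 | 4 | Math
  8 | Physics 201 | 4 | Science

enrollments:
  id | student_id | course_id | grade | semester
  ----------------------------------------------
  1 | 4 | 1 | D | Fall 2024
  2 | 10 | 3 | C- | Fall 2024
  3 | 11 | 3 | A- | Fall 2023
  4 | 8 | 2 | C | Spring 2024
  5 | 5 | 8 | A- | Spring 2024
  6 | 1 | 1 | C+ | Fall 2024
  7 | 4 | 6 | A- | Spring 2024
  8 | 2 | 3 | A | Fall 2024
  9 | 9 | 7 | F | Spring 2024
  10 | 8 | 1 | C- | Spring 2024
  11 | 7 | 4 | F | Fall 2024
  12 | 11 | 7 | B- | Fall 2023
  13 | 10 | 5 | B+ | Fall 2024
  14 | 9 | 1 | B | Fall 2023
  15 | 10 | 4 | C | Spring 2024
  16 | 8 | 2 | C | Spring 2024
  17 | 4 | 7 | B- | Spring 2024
SELECT DISTINCT department FROM courses ORDER BY department

Execution result:
department
CS
Humanities
Math
Science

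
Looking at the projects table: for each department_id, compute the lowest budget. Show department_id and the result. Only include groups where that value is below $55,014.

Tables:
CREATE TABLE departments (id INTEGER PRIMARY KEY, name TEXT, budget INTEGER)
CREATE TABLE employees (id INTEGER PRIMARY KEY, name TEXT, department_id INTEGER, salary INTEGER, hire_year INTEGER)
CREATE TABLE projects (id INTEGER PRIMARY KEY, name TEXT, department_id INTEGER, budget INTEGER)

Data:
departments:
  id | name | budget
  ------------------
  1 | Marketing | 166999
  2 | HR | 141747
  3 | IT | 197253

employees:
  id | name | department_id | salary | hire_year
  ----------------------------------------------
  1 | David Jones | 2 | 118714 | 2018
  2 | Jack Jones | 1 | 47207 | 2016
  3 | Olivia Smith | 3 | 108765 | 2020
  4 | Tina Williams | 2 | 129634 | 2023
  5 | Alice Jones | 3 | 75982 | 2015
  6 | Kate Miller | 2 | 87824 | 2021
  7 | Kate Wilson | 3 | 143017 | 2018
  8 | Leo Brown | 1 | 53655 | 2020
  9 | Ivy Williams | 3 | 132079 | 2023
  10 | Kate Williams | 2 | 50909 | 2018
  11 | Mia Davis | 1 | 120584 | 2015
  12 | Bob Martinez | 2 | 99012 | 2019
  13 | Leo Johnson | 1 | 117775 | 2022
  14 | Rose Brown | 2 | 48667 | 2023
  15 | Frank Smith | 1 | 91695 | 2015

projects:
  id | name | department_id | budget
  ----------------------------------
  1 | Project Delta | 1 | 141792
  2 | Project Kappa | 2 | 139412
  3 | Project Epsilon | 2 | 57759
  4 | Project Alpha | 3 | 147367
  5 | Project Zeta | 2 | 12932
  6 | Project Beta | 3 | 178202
SELECT department_id, MIN(budget) AS min_budget FROM projects GROUP BY department_id HAVING MIN(budget) < 55014

Execution result:
department_id | min_budget
2 | 12932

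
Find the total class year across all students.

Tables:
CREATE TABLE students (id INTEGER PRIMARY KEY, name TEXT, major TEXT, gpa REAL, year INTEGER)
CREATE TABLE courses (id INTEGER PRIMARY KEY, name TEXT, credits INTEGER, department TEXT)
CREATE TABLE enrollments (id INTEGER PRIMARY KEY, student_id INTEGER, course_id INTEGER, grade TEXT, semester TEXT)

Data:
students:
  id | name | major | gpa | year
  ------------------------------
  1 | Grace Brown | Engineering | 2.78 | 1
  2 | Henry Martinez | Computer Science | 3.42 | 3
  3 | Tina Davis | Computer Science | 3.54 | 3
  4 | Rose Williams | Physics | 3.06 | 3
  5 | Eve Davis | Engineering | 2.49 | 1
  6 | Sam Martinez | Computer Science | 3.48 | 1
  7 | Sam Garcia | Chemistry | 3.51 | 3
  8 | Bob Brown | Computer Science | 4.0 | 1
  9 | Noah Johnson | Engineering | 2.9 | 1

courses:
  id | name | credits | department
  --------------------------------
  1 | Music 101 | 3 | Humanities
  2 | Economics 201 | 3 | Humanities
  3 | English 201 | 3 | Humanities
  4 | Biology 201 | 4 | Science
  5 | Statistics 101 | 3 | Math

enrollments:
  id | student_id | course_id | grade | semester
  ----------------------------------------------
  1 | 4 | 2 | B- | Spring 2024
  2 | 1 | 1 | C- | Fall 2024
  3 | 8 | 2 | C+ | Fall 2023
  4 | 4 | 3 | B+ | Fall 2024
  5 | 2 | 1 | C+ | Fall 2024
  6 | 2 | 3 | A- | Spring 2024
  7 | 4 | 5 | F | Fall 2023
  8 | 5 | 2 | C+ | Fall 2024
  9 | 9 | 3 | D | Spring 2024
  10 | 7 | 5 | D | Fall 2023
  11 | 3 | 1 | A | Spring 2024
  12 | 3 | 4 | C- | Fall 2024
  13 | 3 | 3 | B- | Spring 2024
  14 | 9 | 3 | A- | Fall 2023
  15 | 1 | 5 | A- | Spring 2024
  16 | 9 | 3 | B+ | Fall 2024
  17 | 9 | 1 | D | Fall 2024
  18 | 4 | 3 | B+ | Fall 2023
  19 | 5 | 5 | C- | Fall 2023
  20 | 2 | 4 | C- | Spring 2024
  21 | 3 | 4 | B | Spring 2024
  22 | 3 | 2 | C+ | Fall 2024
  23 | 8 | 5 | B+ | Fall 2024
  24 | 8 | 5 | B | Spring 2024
SELECT SUM(year) FROM students

Execution result:
17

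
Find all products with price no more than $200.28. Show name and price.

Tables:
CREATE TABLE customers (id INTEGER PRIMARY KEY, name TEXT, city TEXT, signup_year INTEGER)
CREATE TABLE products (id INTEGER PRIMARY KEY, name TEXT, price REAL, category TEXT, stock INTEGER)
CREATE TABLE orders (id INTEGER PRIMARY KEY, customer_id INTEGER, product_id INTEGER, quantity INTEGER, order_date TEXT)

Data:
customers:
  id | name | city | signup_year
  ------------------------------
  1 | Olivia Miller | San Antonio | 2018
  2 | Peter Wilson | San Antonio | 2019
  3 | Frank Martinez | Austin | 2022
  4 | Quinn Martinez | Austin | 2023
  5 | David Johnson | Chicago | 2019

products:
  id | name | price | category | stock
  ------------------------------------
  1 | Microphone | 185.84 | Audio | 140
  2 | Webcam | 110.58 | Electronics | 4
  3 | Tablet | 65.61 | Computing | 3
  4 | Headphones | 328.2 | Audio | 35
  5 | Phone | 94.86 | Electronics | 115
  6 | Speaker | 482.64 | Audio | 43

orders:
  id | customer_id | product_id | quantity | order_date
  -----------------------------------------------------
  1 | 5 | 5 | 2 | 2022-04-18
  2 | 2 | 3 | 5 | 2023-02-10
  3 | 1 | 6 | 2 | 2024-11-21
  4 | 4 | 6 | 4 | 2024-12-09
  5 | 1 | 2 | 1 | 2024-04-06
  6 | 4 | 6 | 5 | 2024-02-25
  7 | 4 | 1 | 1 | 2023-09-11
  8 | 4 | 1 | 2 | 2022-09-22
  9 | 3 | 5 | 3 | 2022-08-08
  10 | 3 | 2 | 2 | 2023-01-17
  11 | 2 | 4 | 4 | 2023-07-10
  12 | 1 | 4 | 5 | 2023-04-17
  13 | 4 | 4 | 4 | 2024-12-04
SELECT name, price FROM products WHERE price <= 200.28

Execution result:
name | price
Microphone | 185.84
Webcam | 110.58
Tablet | 65.61
Phone | 94.86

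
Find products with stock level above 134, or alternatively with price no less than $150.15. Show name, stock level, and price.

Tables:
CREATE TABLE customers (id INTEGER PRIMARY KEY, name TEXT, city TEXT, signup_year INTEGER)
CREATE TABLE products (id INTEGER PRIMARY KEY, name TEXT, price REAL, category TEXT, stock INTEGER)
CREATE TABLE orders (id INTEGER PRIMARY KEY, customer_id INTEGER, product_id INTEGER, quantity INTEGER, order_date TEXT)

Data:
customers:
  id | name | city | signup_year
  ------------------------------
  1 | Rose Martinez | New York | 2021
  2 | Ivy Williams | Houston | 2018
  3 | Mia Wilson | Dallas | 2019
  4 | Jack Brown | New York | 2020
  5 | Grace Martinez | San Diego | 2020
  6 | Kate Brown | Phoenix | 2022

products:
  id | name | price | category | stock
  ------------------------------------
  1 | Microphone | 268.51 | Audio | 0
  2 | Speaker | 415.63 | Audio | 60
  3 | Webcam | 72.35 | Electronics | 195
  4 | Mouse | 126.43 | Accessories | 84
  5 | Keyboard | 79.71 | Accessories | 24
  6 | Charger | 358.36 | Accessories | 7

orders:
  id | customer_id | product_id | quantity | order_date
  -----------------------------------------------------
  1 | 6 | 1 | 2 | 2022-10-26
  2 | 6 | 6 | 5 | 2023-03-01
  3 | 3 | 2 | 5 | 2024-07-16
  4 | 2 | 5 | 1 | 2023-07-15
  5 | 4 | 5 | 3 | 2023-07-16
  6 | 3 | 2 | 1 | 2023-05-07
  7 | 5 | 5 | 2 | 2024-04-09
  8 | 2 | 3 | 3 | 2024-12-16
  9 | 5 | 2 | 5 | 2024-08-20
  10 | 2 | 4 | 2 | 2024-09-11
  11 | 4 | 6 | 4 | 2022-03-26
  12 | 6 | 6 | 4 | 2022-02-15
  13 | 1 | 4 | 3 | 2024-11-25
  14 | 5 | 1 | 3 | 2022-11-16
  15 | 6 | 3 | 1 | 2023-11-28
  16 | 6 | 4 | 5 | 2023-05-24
SELECT name, stock, price FROM products WHERE stock > 134 OR price >= 150.15

Execution result:
name | stock | price
Microphone | 0 | 268.51
Speaker | 60 | 415.63
Webcam | 195 | 72.35
Charger | 7 | 358.36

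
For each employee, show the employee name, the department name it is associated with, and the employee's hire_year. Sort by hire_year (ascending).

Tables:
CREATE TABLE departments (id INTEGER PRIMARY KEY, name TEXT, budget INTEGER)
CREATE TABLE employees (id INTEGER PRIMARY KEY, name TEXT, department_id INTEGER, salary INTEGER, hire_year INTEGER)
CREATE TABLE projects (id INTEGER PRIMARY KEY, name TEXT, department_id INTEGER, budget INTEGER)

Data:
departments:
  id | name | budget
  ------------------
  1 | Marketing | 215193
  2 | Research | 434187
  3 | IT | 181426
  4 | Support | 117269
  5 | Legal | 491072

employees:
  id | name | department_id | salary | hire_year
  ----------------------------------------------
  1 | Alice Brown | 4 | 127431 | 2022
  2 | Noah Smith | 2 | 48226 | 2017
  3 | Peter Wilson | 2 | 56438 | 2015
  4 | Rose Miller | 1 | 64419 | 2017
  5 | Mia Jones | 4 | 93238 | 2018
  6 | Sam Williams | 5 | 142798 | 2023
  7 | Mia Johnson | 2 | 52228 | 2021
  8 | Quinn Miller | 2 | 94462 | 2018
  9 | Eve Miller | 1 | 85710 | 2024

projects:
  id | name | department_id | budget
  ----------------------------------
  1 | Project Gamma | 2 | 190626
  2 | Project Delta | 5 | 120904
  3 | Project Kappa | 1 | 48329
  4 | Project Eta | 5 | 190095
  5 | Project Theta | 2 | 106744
SELECT c.name, p.name AS department, c.hire_year FROM employees c JOIN departments p ON c.department_id = p.id ORDER BY c.hire_year ASC

Execution result:
name | department | hire_year
Peter Wilson | Research | 2015
Noah Smith | Research | 2017
Rose Miller | Marketing | 2017
Mia Jones | Support | 2018
Quinn Miller | Research | 2018
Mia Johnson | Research | 2021
Alice Brown | Support | 2022
Sam Williams | Legal | 2023
Eve Miller | Marketing | 2024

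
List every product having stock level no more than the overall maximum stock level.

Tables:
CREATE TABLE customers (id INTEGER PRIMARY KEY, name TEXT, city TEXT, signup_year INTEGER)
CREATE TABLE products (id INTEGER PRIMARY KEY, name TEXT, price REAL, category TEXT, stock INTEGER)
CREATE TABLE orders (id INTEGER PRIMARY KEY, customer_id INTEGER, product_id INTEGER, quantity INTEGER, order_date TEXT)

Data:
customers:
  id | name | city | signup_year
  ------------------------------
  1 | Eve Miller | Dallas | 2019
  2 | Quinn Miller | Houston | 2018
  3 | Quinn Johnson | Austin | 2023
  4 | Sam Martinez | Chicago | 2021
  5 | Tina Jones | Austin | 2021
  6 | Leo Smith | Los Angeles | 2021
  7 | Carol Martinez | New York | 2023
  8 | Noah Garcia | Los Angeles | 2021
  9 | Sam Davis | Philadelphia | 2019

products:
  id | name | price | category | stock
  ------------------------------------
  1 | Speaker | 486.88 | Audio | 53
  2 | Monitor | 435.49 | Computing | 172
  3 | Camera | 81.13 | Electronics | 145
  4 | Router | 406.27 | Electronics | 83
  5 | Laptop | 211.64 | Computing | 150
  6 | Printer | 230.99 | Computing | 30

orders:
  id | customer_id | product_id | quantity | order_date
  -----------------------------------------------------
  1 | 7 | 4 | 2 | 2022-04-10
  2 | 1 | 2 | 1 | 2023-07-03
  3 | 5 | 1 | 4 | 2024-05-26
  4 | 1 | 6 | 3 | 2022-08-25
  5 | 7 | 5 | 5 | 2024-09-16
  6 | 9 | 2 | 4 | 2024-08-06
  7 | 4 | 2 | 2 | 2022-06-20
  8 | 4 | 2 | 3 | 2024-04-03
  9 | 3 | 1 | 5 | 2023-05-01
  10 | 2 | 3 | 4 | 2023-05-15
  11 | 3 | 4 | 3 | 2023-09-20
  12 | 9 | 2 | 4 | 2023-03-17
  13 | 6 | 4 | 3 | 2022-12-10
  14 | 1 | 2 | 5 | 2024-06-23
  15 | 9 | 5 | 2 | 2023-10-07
SELECT name, stock FROM products WHERE stock <= (SELECT MAX(stock) FROM products)

Execution result:
name | stock
Speaker | 53
Monitor | 172
Camera | 145
Router | 83
Laptop | 150
Printer | 30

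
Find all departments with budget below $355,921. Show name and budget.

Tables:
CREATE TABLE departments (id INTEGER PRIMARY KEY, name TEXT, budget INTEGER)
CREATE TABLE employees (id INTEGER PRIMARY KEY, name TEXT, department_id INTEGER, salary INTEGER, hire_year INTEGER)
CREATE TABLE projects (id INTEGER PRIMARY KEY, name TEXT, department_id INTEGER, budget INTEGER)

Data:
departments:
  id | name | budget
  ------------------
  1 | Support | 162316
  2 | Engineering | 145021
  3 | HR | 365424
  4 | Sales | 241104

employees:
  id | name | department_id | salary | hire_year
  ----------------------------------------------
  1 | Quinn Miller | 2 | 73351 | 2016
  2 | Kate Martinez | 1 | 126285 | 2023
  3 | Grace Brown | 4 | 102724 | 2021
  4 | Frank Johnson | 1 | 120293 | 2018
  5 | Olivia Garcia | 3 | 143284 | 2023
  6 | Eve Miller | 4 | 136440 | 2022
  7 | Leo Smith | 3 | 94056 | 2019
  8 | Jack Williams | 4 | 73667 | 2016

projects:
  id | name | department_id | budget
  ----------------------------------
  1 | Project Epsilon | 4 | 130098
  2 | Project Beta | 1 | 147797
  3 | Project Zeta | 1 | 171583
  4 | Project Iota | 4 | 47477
SELECT name, budget FROM departments WHERE budget < 355921

Execution result:
name | budget
Support | 162316
Engineering | 145021
Sales | 241104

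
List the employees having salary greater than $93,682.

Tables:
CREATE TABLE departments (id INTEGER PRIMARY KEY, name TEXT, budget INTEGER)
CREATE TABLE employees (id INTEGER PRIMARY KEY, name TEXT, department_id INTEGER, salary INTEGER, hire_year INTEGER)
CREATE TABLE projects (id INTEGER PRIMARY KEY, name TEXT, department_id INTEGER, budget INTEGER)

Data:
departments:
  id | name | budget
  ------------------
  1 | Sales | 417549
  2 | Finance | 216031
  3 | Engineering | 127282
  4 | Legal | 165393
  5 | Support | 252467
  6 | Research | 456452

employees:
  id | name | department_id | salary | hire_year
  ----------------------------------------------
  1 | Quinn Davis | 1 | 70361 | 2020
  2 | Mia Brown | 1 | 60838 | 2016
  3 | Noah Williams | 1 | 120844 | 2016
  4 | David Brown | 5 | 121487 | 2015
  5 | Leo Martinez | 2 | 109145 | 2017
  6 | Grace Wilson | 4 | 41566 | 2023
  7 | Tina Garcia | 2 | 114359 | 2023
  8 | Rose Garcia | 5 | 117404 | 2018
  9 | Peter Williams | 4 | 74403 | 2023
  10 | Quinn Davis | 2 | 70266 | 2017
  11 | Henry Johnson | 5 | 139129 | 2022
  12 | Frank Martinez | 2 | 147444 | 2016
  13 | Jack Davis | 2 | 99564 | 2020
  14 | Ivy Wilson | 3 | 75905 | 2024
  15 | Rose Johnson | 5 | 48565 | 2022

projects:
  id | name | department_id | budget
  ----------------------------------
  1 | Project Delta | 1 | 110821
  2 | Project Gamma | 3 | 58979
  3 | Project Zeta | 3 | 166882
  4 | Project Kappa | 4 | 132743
SELECT name, salary FROM employees WHERE salary > 93682

Execution result:
name | salary
Noah Williams | 120844
David Brown | 121487
Leo Martinez | 109145
Tina Garcia | 114359
Rose Garcia | 117404
Henry Johnson | 139129
Frank Martinez | 147444
Jack Davis | 99564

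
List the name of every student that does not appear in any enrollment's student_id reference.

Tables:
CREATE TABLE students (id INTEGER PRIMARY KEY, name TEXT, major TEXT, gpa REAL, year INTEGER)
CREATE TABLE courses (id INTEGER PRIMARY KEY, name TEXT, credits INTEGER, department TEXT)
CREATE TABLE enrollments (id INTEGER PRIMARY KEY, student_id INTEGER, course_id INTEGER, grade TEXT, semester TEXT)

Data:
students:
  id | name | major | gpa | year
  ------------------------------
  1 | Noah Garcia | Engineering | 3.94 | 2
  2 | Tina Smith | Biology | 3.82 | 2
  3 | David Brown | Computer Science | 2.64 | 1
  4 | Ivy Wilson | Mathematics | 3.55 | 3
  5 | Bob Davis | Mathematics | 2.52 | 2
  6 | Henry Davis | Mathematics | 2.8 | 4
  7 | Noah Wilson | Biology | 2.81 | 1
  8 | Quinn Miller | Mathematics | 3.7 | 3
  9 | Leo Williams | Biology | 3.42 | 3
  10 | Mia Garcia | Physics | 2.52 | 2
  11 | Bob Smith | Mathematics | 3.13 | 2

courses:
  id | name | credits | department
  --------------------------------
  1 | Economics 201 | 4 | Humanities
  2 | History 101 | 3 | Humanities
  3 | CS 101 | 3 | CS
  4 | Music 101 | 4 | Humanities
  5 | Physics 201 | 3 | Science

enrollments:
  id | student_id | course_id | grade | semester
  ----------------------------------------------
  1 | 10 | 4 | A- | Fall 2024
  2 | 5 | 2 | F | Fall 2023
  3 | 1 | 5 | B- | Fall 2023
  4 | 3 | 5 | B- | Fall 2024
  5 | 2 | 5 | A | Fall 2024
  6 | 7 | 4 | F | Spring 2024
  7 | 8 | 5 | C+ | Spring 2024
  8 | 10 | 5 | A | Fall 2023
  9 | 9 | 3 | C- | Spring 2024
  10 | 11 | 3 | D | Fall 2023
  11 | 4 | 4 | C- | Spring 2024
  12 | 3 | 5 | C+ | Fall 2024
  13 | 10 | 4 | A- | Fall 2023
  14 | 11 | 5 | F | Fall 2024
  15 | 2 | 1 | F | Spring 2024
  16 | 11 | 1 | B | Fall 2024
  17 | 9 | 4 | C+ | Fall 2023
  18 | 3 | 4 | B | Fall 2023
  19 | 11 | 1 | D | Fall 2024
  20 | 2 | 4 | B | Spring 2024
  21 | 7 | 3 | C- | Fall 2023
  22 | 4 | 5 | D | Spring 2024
SELECT p.name FROM students p LEFT JOIN enrollments c ON c.student_id = p.id WHERE c.id IS NULL

Execution result:
Henry Davis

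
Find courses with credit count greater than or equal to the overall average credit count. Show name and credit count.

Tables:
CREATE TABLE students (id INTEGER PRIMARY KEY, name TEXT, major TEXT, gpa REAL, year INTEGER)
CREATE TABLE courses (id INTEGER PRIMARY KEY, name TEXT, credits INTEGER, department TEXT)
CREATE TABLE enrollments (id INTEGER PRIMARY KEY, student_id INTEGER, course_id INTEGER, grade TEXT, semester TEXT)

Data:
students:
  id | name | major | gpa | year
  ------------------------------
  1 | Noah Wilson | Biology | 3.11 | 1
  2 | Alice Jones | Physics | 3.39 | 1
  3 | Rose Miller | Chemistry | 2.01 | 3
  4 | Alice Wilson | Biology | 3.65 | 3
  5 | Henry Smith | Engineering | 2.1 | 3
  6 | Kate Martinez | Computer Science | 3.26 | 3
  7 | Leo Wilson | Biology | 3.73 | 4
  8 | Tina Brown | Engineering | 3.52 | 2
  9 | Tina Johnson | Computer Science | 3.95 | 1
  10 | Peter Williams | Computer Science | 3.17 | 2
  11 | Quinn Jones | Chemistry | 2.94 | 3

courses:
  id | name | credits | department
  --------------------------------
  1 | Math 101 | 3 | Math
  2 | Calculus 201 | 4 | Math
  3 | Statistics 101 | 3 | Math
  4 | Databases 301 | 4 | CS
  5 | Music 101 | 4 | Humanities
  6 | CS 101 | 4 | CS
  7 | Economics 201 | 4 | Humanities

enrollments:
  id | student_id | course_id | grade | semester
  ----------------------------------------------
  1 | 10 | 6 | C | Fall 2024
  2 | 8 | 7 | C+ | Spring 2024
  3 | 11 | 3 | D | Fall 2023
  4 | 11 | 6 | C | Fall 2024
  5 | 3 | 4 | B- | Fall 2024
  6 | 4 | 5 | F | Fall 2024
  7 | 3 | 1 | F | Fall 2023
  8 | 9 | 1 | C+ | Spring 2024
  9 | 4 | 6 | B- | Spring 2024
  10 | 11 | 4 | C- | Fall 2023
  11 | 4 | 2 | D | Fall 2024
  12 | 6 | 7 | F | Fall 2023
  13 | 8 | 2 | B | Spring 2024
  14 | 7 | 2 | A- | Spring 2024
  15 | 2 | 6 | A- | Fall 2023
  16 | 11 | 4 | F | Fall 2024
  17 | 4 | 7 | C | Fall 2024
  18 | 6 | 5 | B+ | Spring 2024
SELECT name, credits FROM courses WHERE credits >= (SELECT AVG(credits) FROM courses)

Execution result:
name | credits
Calculus 201 | 4
Databases 301 | 4
Music 101 | 4
CS 101 | 4
Economics 201 | 4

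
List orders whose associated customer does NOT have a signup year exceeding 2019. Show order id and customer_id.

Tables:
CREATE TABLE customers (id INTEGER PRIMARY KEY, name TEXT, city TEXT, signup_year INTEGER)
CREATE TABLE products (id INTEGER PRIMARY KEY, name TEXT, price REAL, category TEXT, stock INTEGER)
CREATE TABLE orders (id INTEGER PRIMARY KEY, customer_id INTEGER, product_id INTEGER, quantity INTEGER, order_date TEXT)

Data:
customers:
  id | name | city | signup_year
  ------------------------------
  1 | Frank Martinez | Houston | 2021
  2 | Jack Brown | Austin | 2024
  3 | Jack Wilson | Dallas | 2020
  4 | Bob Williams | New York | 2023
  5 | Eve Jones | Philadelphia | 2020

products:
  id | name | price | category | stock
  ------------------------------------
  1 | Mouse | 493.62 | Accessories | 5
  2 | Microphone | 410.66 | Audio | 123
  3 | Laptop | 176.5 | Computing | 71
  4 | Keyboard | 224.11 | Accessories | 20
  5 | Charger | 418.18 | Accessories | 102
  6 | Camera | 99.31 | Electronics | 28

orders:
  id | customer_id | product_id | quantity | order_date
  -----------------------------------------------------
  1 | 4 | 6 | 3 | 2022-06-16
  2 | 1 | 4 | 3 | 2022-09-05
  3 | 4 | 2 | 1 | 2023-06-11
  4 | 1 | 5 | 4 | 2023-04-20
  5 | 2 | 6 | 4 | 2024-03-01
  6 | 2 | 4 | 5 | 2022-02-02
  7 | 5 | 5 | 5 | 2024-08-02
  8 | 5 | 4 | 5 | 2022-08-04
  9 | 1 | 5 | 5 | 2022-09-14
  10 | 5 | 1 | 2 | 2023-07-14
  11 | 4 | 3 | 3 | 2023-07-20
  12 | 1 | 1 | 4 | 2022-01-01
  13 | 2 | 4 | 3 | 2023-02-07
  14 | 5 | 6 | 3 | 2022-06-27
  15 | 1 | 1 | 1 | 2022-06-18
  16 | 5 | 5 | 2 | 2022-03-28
SELECT id, customer_id FROM orders WHERE customer_id NOT IN (SELECT id FROM customers WHERE signup_year > 2019)

Execution result:
(no rows)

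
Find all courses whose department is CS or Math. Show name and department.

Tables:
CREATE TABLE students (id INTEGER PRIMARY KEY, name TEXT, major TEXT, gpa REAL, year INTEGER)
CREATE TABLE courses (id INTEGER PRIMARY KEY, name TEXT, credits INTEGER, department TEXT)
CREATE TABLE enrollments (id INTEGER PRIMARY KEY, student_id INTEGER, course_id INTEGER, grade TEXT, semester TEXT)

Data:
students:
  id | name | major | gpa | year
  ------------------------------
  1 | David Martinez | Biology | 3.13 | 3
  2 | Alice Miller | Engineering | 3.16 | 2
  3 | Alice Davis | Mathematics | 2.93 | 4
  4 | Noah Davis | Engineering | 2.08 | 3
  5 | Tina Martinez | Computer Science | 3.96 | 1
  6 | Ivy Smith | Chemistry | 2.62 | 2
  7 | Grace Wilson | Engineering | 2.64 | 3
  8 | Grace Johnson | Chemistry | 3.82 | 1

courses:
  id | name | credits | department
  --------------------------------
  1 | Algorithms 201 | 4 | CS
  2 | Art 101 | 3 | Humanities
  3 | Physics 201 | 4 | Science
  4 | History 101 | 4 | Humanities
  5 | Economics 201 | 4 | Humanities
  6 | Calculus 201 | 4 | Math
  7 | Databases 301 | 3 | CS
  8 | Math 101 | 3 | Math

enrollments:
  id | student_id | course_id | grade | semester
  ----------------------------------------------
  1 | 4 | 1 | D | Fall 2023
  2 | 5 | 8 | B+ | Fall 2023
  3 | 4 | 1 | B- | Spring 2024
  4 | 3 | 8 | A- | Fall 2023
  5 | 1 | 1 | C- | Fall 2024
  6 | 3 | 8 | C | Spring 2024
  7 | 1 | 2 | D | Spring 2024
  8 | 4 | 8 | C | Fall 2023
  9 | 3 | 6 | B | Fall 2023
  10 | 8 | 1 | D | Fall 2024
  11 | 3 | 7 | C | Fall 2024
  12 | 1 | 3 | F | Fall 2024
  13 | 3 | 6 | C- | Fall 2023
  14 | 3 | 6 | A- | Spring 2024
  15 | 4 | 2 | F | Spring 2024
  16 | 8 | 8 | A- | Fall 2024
SELECT name, department FROM courses WHERE department IN ('CS', 'Math')

Execution result:
name | department
Algorithms 201 | CS
Calculus 201 | Math
Databases 301 | CS
Math 101 | Math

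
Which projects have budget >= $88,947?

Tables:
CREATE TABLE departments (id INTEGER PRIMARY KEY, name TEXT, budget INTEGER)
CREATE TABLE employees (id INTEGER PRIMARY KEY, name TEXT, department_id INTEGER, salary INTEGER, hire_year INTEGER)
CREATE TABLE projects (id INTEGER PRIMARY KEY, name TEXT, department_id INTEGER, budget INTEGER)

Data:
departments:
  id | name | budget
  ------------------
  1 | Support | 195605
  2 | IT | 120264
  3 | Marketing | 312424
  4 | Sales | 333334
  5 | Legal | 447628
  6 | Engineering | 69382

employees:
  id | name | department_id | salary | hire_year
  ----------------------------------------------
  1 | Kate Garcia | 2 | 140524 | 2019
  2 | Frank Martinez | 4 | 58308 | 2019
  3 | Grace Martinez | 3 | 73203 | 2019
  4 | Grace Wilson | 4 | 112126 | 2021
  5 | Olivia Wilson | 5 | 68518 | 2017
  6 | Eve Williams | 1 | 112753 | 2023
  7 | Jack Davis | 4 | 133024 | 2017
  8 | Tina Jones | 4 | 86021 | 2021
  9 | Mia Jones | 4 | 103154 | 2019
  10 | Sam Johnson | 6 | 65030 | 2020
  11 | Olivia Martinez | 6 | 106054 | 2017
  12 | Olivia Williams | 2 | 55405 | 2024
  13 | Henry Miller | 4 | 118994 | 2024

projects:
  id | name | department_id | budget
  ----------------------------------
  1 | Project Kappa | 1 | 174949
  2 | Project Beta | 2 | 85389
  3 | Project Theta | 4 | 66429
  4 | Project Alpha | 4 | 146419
SELECT name, budget FROM projects WHERE budget >= 88947

Execution result:
name | budget
Project Kappa | 174949
Project Alpha | 146419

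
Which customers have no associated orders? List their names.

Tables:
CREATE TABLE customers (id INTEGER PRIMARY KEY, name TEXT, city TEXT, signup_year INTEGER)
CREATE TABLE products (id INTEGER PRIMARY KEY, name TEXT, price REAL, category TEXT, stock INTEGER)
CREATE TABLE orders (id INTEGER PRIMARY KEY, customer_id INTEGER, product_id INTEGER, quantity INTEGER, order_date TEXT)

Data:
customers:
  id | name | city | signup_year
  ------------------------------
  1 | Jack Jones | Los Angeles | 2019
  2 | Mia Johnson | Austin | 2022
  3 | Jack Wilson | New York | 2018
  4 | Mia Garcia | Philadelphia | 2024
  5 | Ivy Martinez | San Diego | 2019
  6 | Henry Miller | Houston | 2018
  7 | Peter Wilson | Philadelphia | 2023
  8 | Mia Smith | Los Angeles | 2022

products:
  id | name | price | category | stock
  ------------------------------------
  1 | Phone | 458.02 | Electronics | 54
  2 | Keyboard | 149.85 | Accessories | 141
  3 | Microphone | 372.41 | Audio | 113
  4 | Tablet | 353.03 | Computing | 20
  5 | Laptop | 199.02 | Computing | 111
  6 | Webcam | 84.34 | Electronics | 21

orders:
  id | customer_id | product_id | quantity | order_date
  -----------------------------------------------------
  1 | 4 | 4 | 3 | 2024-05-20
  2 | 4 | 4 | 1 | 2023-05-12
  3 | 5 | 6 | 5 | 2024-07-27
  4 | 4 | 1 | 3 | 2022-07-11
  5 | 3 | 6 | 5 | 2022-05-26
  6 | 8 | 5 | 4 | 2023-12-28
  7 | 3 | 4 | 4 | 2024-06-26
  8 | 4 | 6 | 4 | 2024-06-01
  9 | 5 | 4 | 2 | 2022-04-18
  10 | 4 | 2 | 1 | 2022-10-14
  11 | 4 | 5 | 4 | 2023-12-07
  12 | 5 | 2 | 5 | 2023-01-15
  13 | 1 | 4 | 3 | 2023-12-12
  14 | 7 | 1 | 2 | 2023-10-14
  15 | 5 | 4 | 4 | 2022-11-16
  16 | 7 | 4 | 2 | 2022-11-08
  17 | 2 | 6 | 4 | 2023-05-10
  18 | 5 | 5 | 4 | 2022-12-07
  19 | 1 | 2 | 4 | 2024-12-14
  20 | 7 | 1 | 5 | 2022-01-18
SELECT p.name FROM customers p LEFT JOIN orders c ON c.customer_id = p.id WHERE c.id IS NULL

Execution result:
Henry Miller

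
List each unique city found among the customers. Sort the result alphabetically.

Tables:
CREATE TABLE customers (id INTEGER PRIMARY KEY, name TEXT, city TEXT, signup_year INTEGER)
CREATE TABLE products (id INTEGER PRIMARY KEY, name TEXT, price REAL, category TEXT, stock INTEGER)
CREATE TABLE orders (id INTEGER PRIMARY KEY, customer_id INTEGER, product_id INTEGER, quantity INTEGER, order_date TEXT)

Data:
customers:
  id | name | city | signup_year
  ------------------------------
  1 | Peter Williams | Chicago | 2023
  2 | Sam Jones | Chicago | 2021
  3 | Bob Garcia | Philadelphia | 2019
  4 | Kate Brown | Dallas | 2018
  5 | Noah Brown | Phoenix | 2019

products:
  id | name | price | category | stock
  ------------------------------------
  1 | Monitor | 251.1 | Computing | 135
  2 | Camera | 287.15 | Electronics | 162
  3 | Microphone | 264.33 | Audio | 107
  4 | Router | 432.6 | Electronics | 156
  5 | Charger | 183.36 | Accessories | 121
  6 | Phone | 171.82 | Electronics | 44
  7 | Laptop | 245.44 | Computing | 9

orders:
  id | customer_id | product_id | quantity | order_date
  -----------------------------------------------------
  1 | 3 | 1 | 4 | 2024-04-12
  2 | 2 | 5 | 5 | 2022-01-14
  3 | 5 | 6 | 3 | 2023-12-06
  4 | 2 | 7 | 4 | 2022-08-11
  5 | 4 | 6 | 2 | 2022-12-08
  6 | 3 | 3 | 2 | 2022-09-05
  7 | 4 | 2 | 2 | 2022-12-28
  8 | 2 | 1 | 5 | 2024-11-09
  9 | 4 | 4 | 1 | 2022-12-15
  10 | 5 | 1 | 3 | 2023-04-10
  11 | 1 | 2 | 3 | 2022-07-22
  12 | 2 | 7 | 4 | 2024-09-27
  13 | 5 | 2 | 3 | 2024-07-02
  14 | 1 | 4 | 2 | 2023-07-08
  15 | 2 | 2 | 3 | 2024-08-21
SELECT DISTINCT city FROM customers ORDER BY city

Execution result:
city
Chicago
Dallas
Philadelphia
Phoenix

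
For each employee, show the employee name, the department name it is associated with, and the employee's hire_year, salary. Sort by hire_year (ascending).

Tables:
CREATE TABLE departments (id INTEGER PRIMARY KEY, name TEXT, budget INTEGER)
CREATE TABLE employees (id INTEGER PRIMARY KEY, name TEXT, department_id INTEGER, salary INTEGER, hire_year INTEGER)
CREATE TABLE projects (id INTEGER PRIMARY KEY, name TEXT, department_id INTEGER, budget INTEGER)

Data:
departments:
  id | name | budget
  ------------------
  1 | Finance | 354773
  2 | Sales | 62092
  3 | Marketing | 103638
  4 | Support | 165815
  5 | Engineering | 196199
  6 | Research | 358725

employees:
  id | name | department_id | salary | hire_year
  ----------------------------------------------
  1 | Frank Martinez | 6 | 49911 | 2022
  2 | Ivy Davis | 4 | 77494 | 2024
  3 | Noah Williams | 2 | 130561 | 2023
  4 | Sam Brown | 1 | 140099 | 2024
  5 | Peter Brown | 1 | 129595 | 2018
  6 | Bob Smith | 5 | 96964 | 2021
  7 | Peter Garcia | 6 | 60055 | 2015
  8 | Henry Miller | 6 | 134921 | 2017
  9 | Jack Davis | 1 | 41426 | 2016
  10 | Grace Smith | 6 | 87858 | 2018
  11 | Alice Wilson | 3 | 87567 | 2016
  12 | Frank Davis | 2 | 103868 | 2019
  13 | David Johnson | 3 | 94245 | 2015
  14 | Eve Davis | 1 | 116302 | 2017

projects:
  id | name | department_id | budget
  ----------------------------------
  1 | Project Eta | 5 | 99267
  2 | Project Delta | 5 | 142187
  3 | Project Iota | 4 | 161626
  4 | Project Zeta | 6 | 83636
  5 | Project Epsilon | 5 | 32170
SELECT c.name, p.name AS department, c.hire_year, c.salary FROM employees c JOIN departments p ON c.department_id = p.id ORDER BY c.hire_year ASC

Execution result:
name | department | hire_year | salary
Peter Garcia | Research | 2015 | 60055
David Johnson | Marketing | 2015 | 94245
Jack Davis | Finance | 2016 | 41426
Alice Wilson | Marketing | 2016 | 87567
Henry Miller | Research | 2017 | 134921
Eve Davis | Finance | 2017 | 116302
Peter Brown | Finance | 2018 | 129595
Grace Smith | Research | 2018 | 87858
Frank Davis | Sales | 2019 | 103868
Bob Smith | Engineering | 2021 | 96964
Frank Martinez | Research | 2022 | 49911
Noah Williams | Sales | 2023 | 130561
Ivy Davis | Support | 2024 | 77494
Sam Brown | Finance | 2024 | 140099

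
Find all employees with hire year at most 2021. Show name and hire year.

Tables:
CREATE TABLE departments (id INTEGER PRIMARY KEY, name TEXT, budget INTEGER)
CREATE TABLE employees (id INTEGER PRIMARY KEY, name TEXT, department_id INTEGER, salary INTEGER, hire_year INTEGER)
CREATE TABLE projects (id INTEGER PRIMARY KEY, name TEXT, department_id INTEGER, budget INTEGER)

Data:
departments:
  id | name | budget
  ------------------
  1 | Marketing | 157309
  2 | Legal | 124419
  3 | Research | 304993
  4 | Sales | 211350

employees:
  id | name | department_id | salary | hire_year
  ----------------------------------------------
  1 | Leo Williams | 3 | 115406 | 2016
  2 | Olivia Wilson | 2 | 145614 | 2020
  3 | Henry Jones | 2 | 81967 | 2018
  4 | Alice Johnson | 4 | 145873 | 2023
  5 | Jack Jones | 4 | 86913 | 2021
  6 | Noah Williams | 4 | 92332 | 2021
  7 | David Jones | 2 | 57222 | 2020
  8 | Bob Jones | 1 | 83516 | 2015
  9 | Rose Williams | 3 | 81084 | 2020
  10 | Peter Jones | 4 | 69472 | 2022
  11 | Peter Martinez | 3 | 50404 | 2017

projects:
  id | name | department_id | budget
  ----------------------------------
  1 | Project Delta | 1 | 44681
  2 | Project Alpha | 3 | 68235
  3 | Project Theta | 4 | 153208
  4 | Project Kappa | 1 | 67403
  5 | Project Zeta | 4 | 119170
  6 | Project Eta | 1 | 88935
SELECT name, hire_year FROM employees WHERE hire_year <= 2021

Execution result:
name | hire_year
Leo Williams | 2016
Olivia Wilson | 2020
Henry Jones | 2018
Jack Jones | 2021
Noah Williams | 2021
David Jones | 2020
Bob Jones | 2015
Rose Williams | 2020
Peter Martinez | 2017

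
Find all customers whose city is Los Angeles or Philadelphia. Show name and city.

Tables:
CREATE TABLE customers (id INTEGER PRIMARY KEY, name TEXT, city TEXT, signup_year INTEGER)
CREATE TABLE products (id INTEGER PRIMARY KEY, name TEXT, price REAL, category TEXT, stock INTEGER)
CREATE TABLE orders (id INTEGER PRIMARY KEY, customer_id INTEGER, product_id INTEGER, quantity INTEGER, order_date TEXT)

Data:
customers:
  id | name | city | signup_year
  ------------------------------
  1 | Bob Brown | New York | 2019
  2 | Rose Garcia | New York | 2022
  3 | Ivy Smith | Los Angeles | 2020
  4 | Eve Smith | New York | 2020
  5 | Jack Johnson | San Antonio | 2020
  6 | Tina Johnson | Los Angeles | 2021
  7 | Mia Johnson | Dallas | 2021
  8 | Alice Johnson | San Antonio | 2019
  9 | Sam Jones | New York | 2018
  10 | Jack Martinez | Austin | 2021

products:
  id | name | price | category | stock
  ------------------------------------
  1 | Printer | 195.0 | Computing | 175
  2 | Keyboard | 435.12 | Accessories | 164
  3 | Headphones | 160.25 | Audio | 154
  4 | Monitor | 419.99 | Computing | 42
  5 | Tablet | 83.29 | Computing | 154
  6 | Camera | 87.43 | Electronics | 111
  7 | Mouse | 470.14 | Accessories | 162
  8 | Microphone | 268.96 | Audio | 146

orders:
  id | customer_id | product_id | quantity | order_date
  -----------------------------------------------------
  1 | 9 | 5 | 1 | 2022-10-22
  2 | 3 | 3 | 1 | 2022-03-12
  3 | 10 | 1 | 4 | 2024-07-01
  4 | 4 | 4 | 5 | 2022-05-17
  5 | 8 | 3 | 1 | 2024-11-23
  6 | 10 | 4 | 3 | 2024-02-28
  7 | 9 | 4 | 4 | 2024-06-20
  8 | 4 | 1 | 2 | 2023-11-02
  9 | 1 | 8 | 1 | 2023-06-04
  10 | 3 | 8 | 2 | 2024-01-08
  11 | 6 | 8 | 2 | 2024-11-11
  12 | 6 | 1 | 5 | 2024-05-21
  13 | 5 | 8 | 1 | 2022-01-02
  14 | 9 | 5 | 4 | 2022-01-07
SELECT name, city FROM customers WHERE city IN ('Los Angeles', 'Philadelphia')

Execution result:
name | city
Ivy Smith | Los Angeles
Tina Johnson | Los Angeles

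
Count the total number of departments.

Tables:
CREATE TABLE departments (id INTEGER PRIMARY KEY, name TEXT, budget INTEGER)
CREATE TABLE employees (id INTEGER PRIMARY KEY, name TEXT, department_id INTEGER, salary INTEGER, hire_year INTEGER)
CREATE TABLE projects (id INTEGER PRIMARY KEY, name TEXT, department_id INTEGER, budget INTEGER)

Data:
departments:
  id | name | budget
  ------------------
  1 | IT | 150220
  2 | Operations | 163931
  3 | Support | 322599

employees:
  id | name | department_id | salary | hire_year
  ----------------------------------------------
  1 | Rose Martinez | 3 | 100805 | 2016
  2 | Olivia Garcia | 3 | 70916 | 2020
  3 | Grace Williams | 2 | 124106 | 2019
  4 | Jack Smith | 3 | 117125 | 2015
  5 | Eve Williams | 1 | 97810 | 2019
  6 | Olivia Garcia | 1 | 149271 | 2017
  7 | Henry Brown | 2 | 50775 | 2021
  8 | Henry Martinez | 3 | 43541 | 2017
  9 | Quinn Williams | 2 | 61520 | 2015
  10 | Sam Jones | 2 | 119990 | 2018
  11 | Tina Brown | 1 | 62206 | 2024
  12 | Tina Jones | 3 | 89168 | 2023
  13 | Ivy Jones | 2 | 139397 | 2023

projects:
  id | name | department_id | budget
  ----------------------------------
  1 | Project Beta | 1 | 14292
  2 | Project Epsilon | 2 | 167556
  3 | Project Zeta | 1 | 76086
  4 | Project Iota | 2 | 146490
SELECT COUNT(*) FROM departments

Execution result:
3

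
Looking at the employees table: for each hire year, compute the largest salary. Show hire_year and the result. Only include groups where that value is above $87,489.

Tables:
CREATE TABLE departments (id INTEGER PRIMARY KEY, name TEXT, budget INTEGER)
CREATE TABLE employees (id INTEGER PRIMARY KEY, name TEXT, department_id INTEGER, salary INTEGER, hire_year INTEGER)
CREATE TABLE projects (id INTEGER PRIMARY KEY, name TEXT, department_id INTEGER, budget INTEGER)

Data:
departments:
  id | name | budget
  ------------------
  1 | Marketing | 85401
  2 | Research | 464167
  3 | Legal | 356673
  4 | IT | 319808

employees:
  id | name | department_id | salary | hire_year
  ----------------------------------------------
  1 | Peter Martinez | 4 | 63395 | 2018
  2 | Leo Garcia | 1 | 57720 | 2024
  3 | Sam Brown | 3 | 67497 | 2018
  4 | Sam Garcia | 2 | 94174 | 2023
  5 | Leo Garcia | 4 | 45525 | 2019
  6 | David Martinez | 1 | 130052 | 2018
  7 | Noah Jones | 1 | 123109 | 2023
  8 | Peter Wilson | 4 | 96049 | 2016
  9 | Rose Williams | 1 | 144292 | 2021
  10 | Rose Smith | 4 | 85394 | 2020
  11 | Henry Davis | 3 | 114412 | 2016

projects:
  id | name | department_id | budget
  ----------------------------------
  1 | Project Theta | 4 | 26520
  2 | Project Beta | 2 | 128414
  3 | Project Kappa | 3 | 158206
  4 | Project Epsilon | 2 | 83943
SELECT hire_year, MAX(salary) AS max_salary FROM employees GROUP BY hire_year HAVING MAX(salary) > 87489

Execution result:
hire_year | max_salary
2016 | 114412
2018 | 130052
2021 | 144292
2023 | 123109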